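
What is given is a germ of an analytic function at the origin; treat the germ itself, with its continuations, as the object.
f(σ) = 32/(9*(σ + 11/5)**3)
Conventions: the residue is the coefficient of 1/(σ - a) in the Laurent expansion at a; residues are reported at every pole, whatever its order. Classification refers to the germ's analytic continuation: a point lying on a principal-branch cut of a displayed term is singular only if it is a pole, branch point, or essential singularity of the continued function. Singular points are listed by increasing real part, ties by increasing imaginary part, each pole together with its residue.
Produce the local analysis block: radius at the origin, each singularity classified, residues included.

Denominator factor (σ + 11/5)^3: pole of order 3 at -11/5, modulus 11/5.
The radius of convergence is the smallest modulus among the singular points: 11/5.
At the order-3 pole -11/5 set g(σ) = (σ - (-11/5))^3*f(σ) = 32/9.
Order-3 pole: residue = g''(a)/2; g''(-11/5) = 0, so the residue is 0.

Radius of convergence at 0: 11/5.
At -11/5: a pole of order 3; residue 0.


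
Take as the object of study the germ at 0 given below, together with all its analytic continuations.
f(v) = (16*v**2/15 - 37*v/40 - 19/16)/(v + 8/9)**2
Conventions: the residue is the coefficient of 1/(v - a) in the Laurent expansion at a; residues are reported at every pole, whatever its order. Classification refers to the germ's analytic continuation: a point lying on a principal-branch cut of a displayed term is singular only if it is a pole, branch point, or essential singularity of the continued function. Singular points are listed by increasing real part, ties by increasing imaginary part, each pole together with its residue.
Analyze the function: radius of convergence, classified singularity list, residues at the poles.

Radius of convergence at 0: 8/9.
At -8/9: a pole of order 2; residue -3047/1080.

Denominator factor (v + 8/9)^2: pole of order 2 at -8/9, modulus 8/9.
The radius of convergence is the smallest modulus among the singular points: 8/9.
At the order-2 pole -8/9 set g(v) = (v - (-8/9))^2*f(v) = 16*v**2/15 - 37*v/40 - 19/16.
Order-2 pole: residue = g'(a); g'(-8/9) = -3047/1080, so the residue is -3047/1080.


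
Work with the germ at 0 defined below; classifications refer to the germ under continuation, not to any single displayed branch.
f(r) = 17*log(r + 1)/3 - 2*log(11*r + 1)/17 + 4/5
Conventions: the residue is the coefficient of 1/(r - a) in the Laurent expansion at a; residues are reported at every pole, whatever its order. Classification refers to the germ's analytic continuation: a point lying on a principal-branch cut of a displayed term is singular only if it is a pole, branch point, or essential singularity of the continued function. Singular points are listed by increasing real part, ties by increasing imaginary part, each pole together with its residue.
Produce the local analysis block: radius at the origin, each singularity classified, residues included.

Radius of convergence at 0: 1/11.
At -1: a logarithmic branch point.
At -1/11: a logarithmic branch point.

Branch term (-2/17)*log(1 - r/(-1/11)): its argument vanishes at r = -1/11, a logarithmic branch point, modulus 1/11.
Branch term (17/3)*log(1 - r/(-1)): its argument vanishes at r = -1, a logarithmic branch point, modulus 1.
The radius of convergence is the smallest modulus among the singular points: 1/11.
List the singular points by increasing real part (a conjugate pair: the negative imaginary part first).


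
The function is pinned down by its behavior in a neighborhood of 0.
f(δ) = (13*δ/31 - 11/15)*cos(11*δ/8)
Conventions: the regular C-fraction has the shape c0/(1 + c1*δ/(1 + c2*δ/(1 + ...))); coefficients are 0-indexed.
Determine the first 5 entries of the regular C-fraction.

Taylor coefficients (expand at 0): a_0 = -11/15, a_1 = 13/31, a_2 = 1331/1920, a_3 = -1573/3968, a_4 = -161051/1474560.
c0 = a_0 = -11/15. Peel one level at a time: if S = 1 + c*δ/S' with S'(0) = 1, then c is the δ-coefficient of S and S' = c*δ/(S - 1).
S_1 = c0/f = 1 + (195/341)*δ + (18937201/14883968)*δ^2 + ...; c1 = 195/341.
S_2 = c1*δ/(S_1 - 1) = 1 + (-18937201/8511360)*δ + (2291401321/623001600)*δ^2 + ...; c2 = -18937201/8511360.
S_3 = c2*δ/(S_2 - 1) = 1 + (41261/24960)*δ + (-8512350605/14543770368)*δ^2 + ...; c3 = 41261/24960.
S_4 = c3*δ/(S_3 - 1) = 1 + (13409825/37874402)*δ + ...; c4 = 13409825/37874402.

The regular C-fraction coefficients are [-11/15, 195/341, -18937201/8511360, 41261/24960, 13409825/37874402].


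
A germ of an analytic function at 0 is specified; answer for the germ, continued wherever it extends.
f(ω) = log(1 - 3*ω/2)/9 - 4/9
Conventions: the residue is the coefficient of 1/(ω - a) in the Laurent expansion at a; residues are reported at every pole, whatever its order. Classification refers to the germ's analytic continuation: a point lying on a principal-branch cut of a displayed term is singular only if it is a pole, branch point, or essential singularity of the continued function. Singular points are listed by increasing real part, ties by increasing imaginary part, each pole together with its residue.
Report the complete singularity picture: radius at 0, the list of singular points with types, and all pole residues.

Radius of convergence at 0: 2/3.
At 2/3: a logarithmic branch point.

Branch term (1/9)*log(1 - ω/(2/3)): its argument vanishes at ω = 2/3, a logarithmic branch point, modulus 2/3.
The radius of convergence is the smallest modulus among the singular points: 2/3.


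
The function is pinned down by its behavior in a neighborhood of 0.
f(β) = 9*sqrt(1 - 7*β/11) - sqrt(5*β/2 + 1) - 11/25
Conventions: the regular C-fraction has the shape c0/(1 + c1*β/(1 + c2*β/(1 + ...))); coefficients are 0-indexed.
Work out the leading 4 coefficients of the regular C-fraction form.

Taylor coefficients (expand at 0): a_0 = 189/25, a_1 = -181/44, a_2 = 1261/3872, a_3 = -191071/170368.
c0 = a_0 = 189/25. Peel one level at a time: if S = 1 + c*β/S' with S'(0) = 1, then c is the β-coefficient of S and S' = c*β/(S - 1).
S_1 = c0/f = 1 + (4525/8316)*β + (34993025/138311712)*β^2 + ...; c1 = 4525/8316.
S_2 = c1*β/(S_1 - 1) = 1 + (-1399721/3010392)*β + (-67577581/253701184)*β^2 + ...; c2 = -1399721/3010392.
S_3 = c2*β/(S_2 - 1) = 1 + (-12772162809/22294756088)*β + ...; c3 = -12772162809/22294756088.

The regular C-fraction coefficients are [189/25, 4525/8316, -1399721/3010392, -12772162809/22294756088].


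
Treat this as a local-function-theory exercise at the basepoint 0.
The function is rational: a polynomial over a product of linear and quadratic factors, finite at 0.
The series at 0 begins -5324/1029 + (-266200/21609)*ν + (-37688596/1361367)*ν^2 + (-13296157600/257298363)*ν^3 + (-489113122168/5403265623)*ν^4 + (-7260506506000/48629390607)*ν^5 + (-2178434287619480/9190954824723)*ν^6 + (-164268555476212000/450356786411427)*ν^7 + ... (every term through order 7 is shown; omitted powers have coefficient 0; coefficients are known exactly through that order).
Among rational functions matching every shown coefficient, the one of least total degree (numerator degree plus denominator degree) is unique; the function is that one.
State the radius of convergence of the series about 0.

No rational of total degree below 6 reproduces all 8 coefficients; solving the [0/6] Pade equations on them gives f(ν) = 36/((ν - 9/11)**3*(ν + 7/3)**3), whose expansion matches every shown term.
Denominator factor (ν + 7/3)^3: pole of order 3 at -7/3, modulus 7/3.
Denominator factor (ν - 9/11)^3: pole of order 3 at 9/11, modulus 9/11.
The radius of convergence is the smallest modulus among the singular points: 9/11.

The radius of convergence is 9/11.


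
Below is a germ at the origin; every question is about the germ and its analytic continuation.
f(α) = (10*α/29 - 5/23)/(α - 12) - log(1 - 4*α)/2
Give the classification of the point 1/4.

The point is a logarithmic branch point.

The term (-1/2)*log(1 - α/(1/4)) has argument 1 - 1/4/(1/4) = 0 at 1/4: a logarithmic (infinitely-sheeted) branch point; the remaining terms are analytic or single-valued there.


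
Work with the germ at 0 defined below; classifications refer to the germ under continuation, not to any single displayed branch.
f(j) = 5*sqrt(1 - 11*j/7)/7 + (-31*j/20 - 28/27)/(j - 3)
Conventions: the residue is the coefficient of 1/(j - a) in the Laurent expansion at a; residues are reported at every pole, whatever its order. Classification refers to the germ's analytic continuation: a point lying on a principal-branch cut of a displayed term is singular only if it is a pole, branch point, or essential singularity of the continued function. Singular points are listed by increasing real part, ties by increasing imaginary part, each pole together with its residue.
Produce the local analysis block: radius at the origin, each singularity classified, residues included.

Denominator factor (j - 3): pole of order 1 at 3, modulus 3.
Branch term (5/7)*sqrt(1 - j/(7/11)): its argument vanishes at j = 7/11, a square-root branch point, modulus 7/11.
The radius of convergence is the smallest modulus among the singular points: 7/11.
The branch term is analytic at 3 and contributes nothing to the residue; only the rational part matters.
At the order-1 pole 3 set g(j) = (j - (3))*(rational part) = -31*j/20 - 28/27.
Simple pole: residue = g(a) at a = 3, which is -3071/540.
List the singular points by increasing real part (a conjugate pair: the negative imaginary part first).

Radius of convergence at 0: 7/11.
At 7/11: an algebraic (square-root) branch point.
At 3: a pole of order 1; residue -3071/540.


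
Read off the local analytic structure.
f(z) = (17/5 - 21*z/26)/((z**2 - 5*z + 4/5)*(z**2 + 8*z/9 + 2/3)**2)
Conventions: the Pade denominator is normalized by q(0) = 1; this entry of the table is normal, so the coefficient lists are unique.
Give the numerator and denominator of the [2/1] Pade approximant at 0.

The Pade approximant has numerator coefficients [153/16, -382792981/14265056, 836779715/42795168]; denominator coefficients [1, -7594471/1234476].

Taylor coefficients needed (expand at 0): a_0 = 153/16, a_1 = 26619/832, a_2 = 720111/3328, a_3 = 53161297/39936.
Write the denominator as Q(z) = 1 + q1*z. Requiring Q*f - P = O(z^4) with deg P <= 2 kills the coefficients of z^3..z^3 in Q*f:
  z^3: a_3 + q1*a_2 = 0, i.e. 53161297/39936 + (720111/3328)*q1 = 0.
Solving this linear system: q1 = -7594471/1234476.
The numerator is Q*f truncated at degree 2: P0 = a_0 = 153/16; P1 = a_1 + q1*a_0 = -382792981/14265056; P2 = a_2 + q1*a_1 = 836779715/42795168.


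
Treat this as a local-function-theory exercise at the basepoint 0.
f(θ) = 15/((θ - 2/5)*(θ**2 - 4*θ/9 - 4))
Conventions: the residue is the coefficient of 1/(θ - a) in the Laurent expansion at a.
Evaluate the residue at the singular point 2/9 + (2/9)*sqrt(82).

The factor θ**2 - 4*θ/9 - 4 splits as (θ - a)(θ - a') with a = 2/9 + (2/9)*sqrt(82), a' = 2/9 - (2/9)*sqrt(82). At the order-1 pole a set g(θ) = (θ - a)*f(θ) = [15/(θ - 2/5)] / (θ - a').
Simple pole: residue = g(a) at a = 2/9 + (2/9)*sqrt(82), which is 3375/1808 + (675/37064)*sqrt(82).

The residue is 3375/1808 + (675/37064)*sqrt(82).


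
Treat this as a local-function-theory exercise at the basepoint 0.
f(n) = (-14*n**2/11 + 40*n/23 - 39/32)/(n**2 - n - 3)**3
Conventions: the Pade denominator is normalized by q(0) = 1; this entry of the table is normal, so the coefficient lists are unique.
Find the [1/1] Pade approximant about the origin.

Taylor coefficients needed (expand at 0): a_0 = 13/288, a_1 = -2177/19872, a_2 = 40829/218592.
Write the denominator as Q(n) = 1 + q1*n. Requiring Q*f - P = O(n^3) with deg P <= 1 kills the coefficients of n^2..n^2 in Q*f:
  n^2: a_2 + q1*a_1 = 0, i.e. 40829/218592 + (-2177/19872)*q1 = 0.
Solving this linear system: q1 = 40829/23947.
The numerator is Q*f truncated at degree 1: P0 = a_0 = 13/288; P1 = a_1 + q1*a_0 = -7754503/237937392.

The Pade approximant has numerator coefficients [13/288, -7754503/237937392]; denominator coefficients [1, 40829/23947].


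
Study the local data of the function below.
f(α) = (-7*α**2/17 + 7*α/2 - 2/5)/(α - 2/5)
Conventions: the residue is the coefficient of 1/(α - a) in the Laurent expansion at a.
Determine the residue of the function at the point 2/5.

At the order-1 pole 2/5 set g(α) = (α - (2/5))*f(α) = -7*α**2/17 + 7*α/2 - 2/5.
Simple pole: residue = g(a) at a = 2/5, which is 397/425.

The residue is 397/425.


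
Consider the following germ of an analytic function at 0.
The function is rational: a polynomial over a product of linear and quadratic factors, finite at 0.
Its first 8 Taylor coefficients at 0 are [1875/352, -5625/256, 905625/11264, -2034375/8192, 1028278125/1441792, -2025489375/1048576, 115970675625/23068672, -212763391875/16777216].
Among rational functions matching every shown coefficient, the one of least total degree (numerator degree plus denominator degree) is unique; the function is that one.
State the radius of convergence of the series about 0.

The radius of convergence is 1/2.

No rational of total degree below 6 reproduces all 8 coefficients; solving the [0/6] Pade equations on them gives f(σ) = -30/(11*(σ - 8/5)**3*(σ + 1/2)**3), whose expansion matches every shown term.
Denominator factor (σ + 1/2)^3: pole of order 3 at -1/2, modulus 1/2.
Denominator factor (σ - 8/5)^3: pole of order 3 at 8/5, modulus 8/5.
The radius of convergence is the smallest modulus among the singular points: 1/2.


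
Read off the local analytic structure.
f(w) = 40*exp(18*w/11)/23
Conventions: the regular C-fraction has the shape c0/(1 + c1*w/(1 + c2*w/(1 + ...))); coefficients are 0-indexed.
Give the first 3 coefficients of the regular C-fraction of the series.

Taylor coefficients (expand at 0): a_0 = 40/23, a_1 = 720/253, a_2 = 6480/2783.
c0 = a_0 = 40/23. Peel one level at a time: if S = 1 + c*w/S' with S'(0) = 1, then c is the w-coefficient of S and S' = c*w/(S - 1).
S_1 = c0/f = 1 + (-18/11)*w + (162/121)*w^2 + ...; c1 = -18/11.
S_2 = c1*w/(S_1 - 1) = 1 + (9/11)*w + ...; c2 = 9/11.

The regular C-fraction coefficients are [40/23, -18/11, 9/11].


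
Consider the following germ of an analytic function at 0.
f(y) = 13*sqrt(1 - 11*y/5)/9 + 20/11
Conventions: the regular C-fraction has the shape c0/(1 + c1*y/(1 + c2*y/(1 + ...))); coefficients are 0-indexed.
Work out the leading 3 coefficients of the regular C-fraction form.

The regular C-fraction coefficients are [323/99, 1573/3230, -6699/6460].

Taylor coefficients (expand at 0): a_0 = 323/99, a_1 = -143/90, a_2 = -1573/1800.
c0 = a_0 = 323/99. Peel one level at a time: if S = 1 + c*y/S' with S'(0) = 1, then c is the y-coefficient of S and S' = c*y/(S - 1).
S_1 = c0/f = 1 + (1573/3230)*y + (10537527/20865800)*y^2 + ...; c1 = 1573/3230.
S_2 = c1*y/(S_1 - 1) = 1 + (-6699/6460)*y + ...; c2 = -6699/6460.


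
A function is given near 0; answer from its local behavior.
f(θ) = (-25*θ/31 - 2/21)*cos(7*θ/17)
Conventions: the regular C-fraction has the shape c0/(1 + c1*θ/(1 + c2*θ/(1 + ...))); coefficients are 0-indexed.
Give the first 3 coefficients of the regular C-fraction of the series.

The regular C-fraction coefficients are [-2/21, -525/62, 11392829/1343850].

Taylor coefficients (expand at 0): a_0 = -2/21, a_1 = -25/31, a_2 = 7/867.
c0 = a_0 = -2/21. Peel one level at a time: if S = 1 + c*θ/S' with S'(0) = 1, then c is the θ-coefficient of S and S' = c*θ/(S - 1).
S_1 = c0/f = 1 + (-525/62)*θ + (79749803/1110916)*θ^2 + ...; c1 = -525/62.
S_2 = c1*θ/(S_1 - 1) = 1 + (11392829/1343850)*θ + ...; c2 = 11392829/1343850.


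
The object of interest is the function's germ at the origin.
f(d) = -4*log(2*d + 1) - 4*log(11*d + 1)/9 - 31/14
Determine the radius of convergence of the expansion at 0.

Branch term (-4/9)*log(1 - d/(-1/11)): its argument vanishes at d = -1/11, a logarithmic branch point, modulus 1/11.
Branch term (-4)*log(1 - d/(-1/2)): its argument vanishes at d = -1/2, a logarithmic branch point, modulus 1/2.
The radius of convergence is the smallest modulus among the singular points: 1/11.

The radius of convergence is 1/11.


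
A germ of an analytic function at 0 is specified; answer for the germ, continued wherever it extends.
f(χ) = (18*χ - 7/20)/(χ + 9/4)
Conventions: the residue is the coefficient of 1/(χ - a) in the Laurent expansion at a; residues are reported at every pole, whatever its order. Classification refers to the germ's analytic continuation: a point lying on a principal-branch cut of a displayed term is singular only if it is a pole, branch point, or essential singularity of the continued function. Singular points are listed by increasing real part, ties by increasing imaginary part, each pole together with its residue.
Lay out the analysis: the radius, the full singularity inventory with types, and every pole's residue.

Radius of convergence at 0: 9/4.
At -9/4: a pole of order 1; residue -817/20.

Denominator factor (χ + 9/4): pole of order 1 at -9/4, modulus 9/4.
The radius of convergence is the smallest modulus among the singular points: 9/4.
At the order-1 pole -9/4 set g(χ) = (χ - (-9/4))*f(χ) = 18*χ - 7/20.
Simple pole: residue = g(a) at a = -9/4, which is -817/20.


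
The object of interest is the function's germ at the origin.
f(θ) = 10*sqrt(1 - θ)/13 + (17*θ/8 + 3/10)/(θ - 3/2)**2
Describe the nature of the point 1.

The term (10/13)*sqrt(1 - θ/(1)) has argument 1 - 1/(1) = 0 at 1: a square-root (algebraic, two-sheeted) branch point; the remaining terms are analytic or single-valued there.

The point is an algebraic (square-root) branch point.


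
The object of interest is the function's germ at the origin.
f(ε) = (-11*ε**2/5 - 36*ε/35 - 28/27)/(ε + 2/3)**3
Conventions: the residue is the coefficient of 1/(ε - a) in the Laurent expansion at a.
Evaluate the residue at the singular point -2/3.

The residue is -11/5.

At the order-3 pole -2/3 set g(ε) = (ε - (-2/3))^3*f(ε) = -11*ε**2/5 - 36*ε/35 - 28/27.
Order-3 pole: residue = g''(a)/2; g''(-2/3) = -22/5, so the residue is -11/5.


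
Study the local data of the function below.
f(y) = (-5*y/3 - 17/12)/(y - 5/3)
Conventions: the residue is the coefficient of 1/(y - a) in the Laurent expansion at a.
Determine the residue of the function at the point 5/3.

At the order-1 pole 5/3 set g(y) = (y - (5/3))*f(y) = -5*y/3 - 17/12.
Simple pole: residue = g(a) at a = 5/3, which is -151/36.

The residue is -151/36.


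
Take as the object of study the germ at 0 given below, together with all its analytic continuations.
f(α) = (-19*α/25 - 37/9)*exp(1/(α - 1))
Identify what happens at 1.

The exponent 1/(α - (1)) has a pole at 1, so exp(1/(α - (1))) takes every nonzero value near it: an essential singularity (not a pole of any order).

The point is an essential singularity.


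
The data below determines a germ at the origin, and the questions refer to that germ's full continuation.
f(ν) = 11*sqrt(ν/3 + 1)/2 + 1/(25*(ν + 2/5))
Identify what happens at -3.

The term (11/2)*sqrt(1 - ν/(-3)) has argument 1 - -3/(-3) = 0 at -3: a square-root (algebraic, two-sheeted) branch point; the remaining terms are analytic or single-valued there.

The point is an algebraic (square-root) branch point.


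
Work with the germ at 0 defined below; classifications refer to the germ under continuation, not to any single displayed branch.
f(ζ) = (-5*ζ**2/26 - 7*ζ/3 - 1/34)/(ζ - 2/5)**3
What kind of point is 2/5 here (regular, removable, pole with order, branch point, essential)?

The point is a pole of order 3.

The denominator factor ζ - 2/5 vanishes at 2/5 and appears to the power 3; the numerator there equals -6587/6630, nonzero, and no other factor vanishes.
Hence a pole whose order is the multiplicity, 3.


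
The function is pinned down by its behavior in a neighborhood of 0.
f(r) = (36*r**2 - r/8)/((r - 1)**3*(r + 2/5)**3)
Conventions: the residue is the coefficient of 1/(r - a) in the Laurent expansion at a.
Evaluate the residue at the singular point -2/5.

The residue is 57375/19208.

At the order-3 pole -2/5 set g(r) = (r - (-2/5))^3*f(r) = (36*r**2 - r/8)/(r - 1)**3.
Order-3 pole: residue = g''(a)/2; g''(-2/5) = 57375/9604, so the residue is 57375/19208.


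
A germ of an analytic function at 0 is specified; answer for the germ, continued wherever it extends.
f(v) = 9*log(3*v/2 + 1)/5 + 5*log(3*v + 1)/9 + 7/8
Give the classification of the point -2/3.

The term (9/5)*log(1 - v/(-2/3)) has argument 1 - -2/3/(-2/3) = 0 at -2/3: a logarithmic (infinitely-sheeted) branch point; the remaining terms are analytic or single-valued there.

The point is a logarithmic branch point.


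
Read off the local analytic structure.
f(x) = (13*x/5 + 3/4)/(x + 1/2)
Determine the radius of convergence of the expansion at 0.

The radius of convergence is 1/2.

Denominator factor (x + 1/2): pole of order 1 at -1/2, modulus 1/2.
The radius of convergence is the smallest modulus among the singular points: 1/2.


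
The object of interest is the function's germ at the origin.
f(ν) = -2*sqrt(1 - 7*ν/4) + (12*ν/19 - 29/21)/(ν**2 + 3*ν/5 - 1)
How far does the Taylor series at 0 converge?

The radius of convergence is 4/7.

Denominator factor (ν**2 + 3*ν/5 - 1): discriminant 109/25, real irrational roots -3/10 + (1/10)*sqrt(109) and -3/10 - (1/10)*sqrt(109); poles of order 1, moduli -3/10 + (1/10)*sqrt(109) and 3/10 + (1/10)*sqrt(109).
Branch term (-2)*sqrt(1 - ν/(4/7)): its argument vanishes at ν = 4/7, a square-root branch point, modulus 4/7.
The radius of convergence is the smallest modulus among the singular points: 4/7.


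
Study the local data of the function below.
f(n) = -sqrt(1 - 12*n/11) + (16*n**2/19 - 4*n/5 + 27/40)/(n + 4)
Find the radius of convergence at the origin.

Denominator factor (n + 4): pole of order 1 at -4, modulus 4.
Branch term (-1)*sqrt(1 - n/(11/12)): its argument vanishes at n = 11/12, a square-root branch point, modulus 11/12.
The radius of convergence is the smallest modulus among the singular points: 11/12.

The radius of convergence is 11/12.


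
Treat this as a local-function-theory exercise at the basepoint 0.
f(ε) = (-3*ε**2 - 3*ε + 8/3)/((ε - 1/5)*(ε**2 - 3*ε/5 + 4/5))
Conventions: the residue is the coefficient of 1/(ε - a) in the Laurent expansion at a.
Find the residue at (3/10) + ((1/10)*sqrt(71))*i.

The factor ε**2 - 3*ε/5 + 4/5 splits as (ε - a)(ε - a') with a = (3/10) + ((1/10)*sqrt(71))*i, a' = (3/10) - ((1/10)*sqrt(71))*i. At the order-1 pole a set g(ε) = (ε - a)*f(ε) = [(-3*ε**2 - 3*ε + 8/3)/(ε - 1/5)] / (ε - a').
Simple pole: residue = g(a) at a = (3/10) + ((1/10)*sqrt(71))*i, which is (-77/27) + ((571/1917)*sqrt(71))*i.

The residue is (-77/27) + ((571/1917)*sqrt(71))*i.


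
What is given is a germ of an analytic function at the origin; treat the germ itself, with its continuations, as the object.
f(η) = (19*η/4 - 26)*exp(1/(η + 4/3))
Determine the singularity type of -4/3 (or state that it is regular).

The exponent 1/(η - (-4/3)) has a pole at -4/3, so exp(1/(η - (-4/3))) takes every nonzero value near it: an essential singularity (not a pole of any order).

The point is an essential singularity.


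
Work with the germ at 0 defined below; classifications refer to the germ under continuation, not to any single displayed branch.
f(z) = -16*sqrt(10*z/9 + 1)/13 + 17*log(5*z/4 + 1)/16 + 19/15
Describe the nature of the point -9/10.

The term (-16/13)*sqrt(1 - z/(-9/10)) has argument 1 - -9/10/(-9/10) = 0 at -9/10: a square-root (algebraic, two-sheeted) branch point; the remaining terms are analytic or single-valued there.

The point is an algebraic (square-root) branch point.


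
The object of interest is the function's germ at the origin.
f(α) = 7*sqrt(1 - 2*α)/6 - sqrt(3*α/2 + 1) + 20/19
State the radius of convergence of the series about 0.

The radius of convergence is 1/2.

Branch term (-1)*sqrt(1 - α/(-2/3)): its argument vanishes at α = -2/3, a square-root branch point, modulus 2/3.
Branch term (7/6)*sqrt(1 - α/(1/2)): its argument vanishes at α = 1/2, a square-root branch point, modulus 1/2.
The radius of convergence is the smallest modulus among the singular points: 1/2.


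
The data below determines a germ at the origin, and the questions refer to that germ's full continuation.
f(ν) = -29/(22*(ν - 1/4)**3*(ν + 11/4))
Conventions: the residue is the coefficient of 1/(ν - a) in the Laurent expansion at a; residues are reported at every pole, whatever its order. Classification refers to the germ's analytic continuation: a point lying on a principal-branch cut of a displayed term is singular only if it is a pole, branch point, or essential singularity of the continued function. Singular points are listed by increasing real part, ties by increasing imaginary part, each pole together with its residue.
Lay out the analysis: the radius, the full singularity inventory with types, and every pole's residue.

Radius of convergence at 0: 1/4.
At -11/4: a pole of order 1; residue 29/594.
At 1/4: a pole of order 3; residue -29/594.

Denominator factor (ν + 11/4): pole of order 1 at -11/4, modulus 11/4.
Denominator factor (ν - 1/4)^3: pole of order 3 at 1/4, modulus 1/4.
The radius of convergence is the smallest modulus among the singular points: 1/4.
At the order-1 pole -11/4 set g(ν) = (ν - (-11/4))*f(ν) = -29/(22*(ν - 1/4)**3).
Simple pole: residue = g(a) at a = -11/4, which is 29/594.
At the order-3 pole 1/4 set g(ν) = (ν - (1/4))^3*f(ν) = -29/(22*(ν + 11/4)).
Order-3 pole: residue = g''(a)/2; g''(1/4) = -29/297, so the residue is -29/594.
List the singular points by increasing real part (a conjugate pair: the negative imaginary part first).


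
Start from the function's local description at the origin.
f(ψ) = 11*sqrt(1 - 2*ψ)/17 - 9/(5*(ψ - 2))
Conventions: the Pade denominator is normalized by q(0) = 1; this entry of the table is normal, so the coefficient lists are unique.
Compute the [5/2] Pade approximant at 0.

The Pade approximant has numerator coefficients [263/170, -229538/14705, 129239/5882, -21065/11764, 11143/23528, 8833/47056]; denominator coefficients [1, -3447/346, 4497/346].

Taylor coefficients needed (expand at 0): a_0 = 263/170, a_1 = -67/340, a_2 = -67/680, a_3 = -287/1360, a_4 = -947/2720, a_5 = -2927/5440, a_6 = -9087/10880, a_7 = -28887/21760.
Write the denominator as Q(ψ) = 1 + q1*ψ + q2*ψ^2. Requiring Q*f - P = O(ψ^8) with deg P <= 5 kills the coefficients of ψ^6..ψ^7 in Q*f:
  ψ^6: a_6 + q1*a_5 + q2*a_4 = 0, i.e. -9087/10880 + (-2927/5440)*q1 + (-947/2720)*q2 = 0.
  ψ^7: a_7 + q1*a_6 + q2*a_5 = 0, i.e. -28887/21760 + (-9087/10880)*q1 + (-2927/5440)*q2 = 0.
Solving this linear system: q1 = -3447/346, q2 = 4497/346.
The numerator is Q*f truncated at degree 5: P0 = a_0 = 263/170; P1 = a_1 + q1*a_0 = -229538/14705; P2 = a_2 + q1*a_1 + q2*a_0 = 129239/5882; P3 = a_3 + q1*a_2 + q2*a_1 = -21065/11764; P4 = a_4 + q1*a_3 + q2*a_2 = 11143/23528; P5 = a_5 + q1*a_4 + q2*a_3 = 8833/47056.


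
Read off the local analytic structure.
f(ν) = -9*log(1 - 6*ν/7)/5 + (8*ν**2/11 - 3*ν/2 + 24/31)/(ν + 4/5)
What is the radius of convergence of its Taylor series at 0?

The radius of convergence is 4/5.

Denominator factor (ν + 4/5): pole of order 1 at -4/5, modulus 4/5.
Branch term (-9/5)*log(1 - ν/(7/6)): its argument vanishes at ν = 7/6, a logarithmic branch point, modulus 7/6.
The radius of convergence is the smallest modulus among the singular points: 4/5.


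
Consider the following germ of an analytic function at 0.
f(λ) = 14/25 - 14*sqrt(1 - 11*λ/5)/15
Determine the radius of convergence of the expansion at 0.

The radius of convergence is 5/11.

Branch term (-14/15)*sqrt(1 - λ/(5/11)): its argument vanishes at λ = 5/11, a square-root branch point, modulus 5/11.
The radius of convergence is the smallest modulus among the singular points: 5/11.


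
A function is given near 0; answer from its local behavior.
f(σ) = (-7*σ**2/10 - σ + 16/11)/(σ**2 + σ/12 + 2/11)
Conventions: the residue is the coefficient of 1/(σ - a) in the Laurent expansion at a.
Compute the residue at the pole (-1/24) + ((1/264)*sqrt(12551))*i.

The factor σ**2 + σ/12 + 2/11 splits as (σ - a)(σ - a') with a = (-1/24) + ((1/264)*sqrt(12551))*i, a' = (-1/24) - ((1/264)*sqrt(12551))*i. At the order-1 pole a set g(σ) = (σ - a)*f(σ) = [-7*σ**2/10 - σ + 16/11] / (σ - a').
Simple pole: residue = g(a) at a = (-1/24) + ((1/264)*sqrt(12551))*i, which is (-113/240) - ((10271/602448)*sqrt(12551))*i.

The residue is (-113/240) - ((10271/602448)*sqrt(12551))*i.


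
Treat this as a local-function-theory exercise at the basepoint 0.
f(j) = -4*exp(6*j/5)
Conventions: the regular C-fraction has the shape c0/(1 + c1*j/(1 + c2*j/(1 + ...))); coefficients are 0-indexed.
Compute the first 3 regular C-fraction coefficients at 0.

The regular C-fraction coefficients are [-4, -6/5, 3/5].

Taylor coefficients (expand at 0): a_0 = -4, a_1 = -24/5, a_2 = -72/25.
c0 = a_0 = -4. Peel one level at a time: if S = 1 + c*j/S' with S'(0) = 1, then c is the j-coefficient of S and S' = c*j/(S - 1).
S_1 = c0/f = 1 + (-6/5)*j + (18/25)*j^2 + ...; c1 = -6/5.
S_2 = c1*j/(S_1 - 1) = 1 + (3/5)*j + ...; c2 = 3/5.


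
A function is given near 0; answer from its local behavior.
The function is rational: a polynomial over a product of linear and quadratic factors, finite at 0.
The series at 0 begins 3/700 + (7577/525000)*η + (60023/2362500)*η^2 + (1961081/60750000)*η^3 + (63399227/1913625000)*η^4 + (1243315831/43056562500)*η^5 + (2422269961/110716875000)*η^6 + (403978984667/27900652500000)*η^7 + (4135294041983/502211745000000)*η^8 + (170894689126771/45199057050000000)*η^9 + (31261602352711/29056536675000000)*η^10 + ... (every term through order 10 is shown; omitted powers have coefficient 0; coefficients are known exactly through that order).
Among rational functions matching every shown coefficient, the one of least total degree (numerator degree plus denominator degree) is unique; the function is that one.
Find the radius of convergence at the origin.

The radius of convergence is (1/3)*sqrt(30).

No rational of total degree below 9 reproduces all 11 coefficients; solving the [1/8] Pade equations on them gives f(η) = (29*η/25 + 10/7)/((η**2 - 10*η/3 + 10/3)**3*(η**2 + 4*η + 9)), whose expansion matches every shown term.
Denominator factor (η**2 + 4*η + 9): discriminant -20, complex-conjugate roots (-2) + (sqrt(5))*i and (-2) - (sqrt(5))*i; poles of order 1, moduli 3 and 3.
Denominator factor (η**2 - 10*η/3 + 10/3)^3: discriminant -20/9, complex-conjugate roots (5/3) + ((1/3)*sqrt(5))*i and (5/3) - ((1/3)*sqrt(5))*i; poles of order 3, moduli (1/3)*sqrt(30) and (1/3)*sqrt(30).
The radius of convergence is the smallest modulus among the singular points: (1/3)*sqrt(30).


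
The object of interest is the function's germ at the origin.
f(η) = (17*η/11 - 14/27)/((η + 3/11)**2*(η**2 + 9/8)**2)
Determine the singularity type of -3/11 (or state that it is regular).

The point is a pole of order 2.

The denominator factor η + 3/11 vanishes at -3/11 and appears to the power 2; the numerator there equals -3071/3267, nonzero, and no other factor vanishes.
Hence a pole whose order is the multiplicity, 2.


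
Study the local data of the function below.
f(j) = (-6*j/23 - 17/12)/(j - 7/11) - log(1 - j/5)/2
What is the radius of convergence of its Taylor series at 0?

The radius of convergence is 7/11.

Denominator factor (j - 7/11): pole of order 1 at 7/11, modulus 7/11.
Branch term (-1/2)*log(1 - j/(5)): its argument vanishes at j = 5, a logarithmic branch point, modulus 5.
The radius of convergence is the smallest modulus among the singular points: 7/11.


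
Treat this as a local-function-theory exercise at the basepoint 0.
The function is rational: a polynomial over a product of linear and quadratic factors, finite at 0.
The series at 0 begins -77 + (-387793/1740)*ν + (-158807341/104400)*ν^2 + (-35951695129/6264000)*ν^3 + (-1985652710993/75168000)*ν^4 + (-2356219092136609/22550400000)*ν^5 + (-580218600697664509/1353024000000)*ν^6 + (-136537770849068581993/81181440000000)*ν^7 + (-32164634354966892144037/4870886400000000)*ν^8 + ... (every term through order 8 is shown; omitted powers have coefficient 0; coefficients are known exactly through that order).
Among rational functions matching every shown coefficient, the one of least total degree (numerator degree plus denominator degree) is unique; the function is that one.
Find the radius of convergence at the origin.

The radius of convergence is -3/20 + (1/60)*sqrt(681).

No rational of total degree below 7 reproduces all 9 coefficients; solving the [2/5] Pade equations on them gives f(ν) = (-3*ν**2/5 + 13*ν/29 - 11/3)/((ν + 12/7)*(ν**2 + 3*ν/10 - 1/6)**2), whose expansion matches every shown term.
Denominator factor (ν**2 + 3*ν/10 - 1/6)^2: discriminant 227/300, real irrational roots -3/20 + (1/60)*sqrt(681) and -3/20 - (1/60)*sqrt(681); poles of order 2, moduli -3/20 + (1/60)*sqrt(681) and 3/20 + (1/60)*sqrt(681).
Denominator factor (ν + 12/7): pole of order 1 at -12/7, modulus 12/7.
The radius of convergence is the smallest modulus among the singular points: -3/20 + (1/60)*sqrt(681).


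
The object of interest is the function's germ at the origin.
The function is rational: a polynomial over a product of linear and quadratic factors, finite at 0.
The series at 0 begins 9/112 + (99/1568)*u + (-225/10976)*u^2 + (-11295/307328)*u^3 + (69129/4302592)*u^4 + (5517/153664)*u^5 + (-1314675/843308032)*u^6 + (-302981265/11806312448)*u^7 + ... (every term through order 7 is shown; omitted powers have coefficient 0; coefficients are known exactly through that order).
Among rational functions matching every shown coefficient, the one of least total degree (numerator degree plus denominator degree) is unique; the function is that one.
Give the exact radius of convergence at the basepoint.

The radius of convergence is (2/3)*sqrt(3).

No rational of total degree below 3 reproduces all 8 coefficients; solving the [0/3] Pade equations on them gives f(u) = -3/(16*(u - 7/4)*(u**2 - 2*u/7 + 4/3)), whose expansion matches every shown term.
Denominator factor (u**2 - 2*u/7 + 4/3): discriminant -772/147, complex-conjugate roots (1/7) + ((1/21)*sqrt(579))*i and (1/7) - ((1/21)*sqrt(579))*i; poles of order 1, moduli (2/3)*sqrt(3) and (2/3)*sqrt(3).
Denominator factor (u - 7/4): pole of order 1 at 7/4, modulus 7/4.
The radius of convergence is the smallest modulus among the singular points: (2/3)*sqrt(3).


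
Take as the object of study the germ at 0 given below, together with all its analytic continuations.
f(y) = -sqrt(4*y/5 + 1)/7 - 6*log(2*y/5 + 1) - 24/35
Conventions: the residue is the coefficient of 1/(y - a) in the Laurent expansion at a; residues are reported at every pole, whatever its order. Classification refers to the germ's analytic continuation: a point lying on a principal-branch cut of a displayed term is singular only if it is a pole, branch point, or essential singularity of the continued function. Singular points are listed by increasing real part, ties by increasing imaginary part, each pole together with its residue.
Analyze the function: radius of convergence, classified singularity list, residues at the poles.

Branch term (-1/7)*sqrt(1 - y/(-5/4)): its argument vanishes at y = -5/4, a square-root branch point, modulus 5/4.
Branch term (-6)*log(1 - y/(-5/2)): its argument vanishes at y = -5/2, a logarithmic branch point, modulus 5/2.
The radius of convergence is the smallest modulus among the singular points: 5/4.
List the singular points by increasing real part (a conjugate pair: the negative imaginary part first).

Radius of convergence at 0: 5/4.
At -5/2: a logarithmic branch point.
At -5/4: an algebraic (square-root) branch point.


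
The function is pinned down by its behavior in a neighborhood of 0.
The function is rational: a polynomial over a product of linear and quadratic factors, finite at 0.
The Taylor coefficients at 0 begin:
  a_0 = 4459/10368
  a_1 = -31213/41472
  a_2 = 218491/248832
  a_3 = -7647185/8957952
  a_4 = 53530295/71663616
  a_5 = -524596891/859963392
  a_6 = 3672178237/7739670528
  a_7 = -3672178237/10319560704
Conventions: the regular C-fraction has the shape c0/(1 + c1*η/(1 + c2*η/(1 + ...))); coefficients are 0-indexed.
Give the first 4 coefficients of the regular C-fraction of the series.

The regular C-fraction coefficients are [4459/10368, 7/4, -7/12, 7/18].

Taylor coefficients (read off): a_0 = 4459/10368, a_1 = -31213/41472, a_2 = 218491/248832, a_3 = -7647185/8957952.
c0 = a_0 = 4459/10368. Peel one level at a time: if S = 1 + c*η/S' with S'(0) = 1, then c is the η-coefficient of S and S' = c*η/(S - 1).
S_1 = c0/f = 1 + (7/4)*η + (49/48)*η^2 + ...; c1 = 7/4.
S_2 = c1*η/(S_1 - 1) = 1 + (-7/12)*η + (49/216)*η^2 + ...; c2 = -7/12.
S_3 = c2*η/(S_2 - 1) = 1 + (7/18)*η + ...; c3 = 7/18.


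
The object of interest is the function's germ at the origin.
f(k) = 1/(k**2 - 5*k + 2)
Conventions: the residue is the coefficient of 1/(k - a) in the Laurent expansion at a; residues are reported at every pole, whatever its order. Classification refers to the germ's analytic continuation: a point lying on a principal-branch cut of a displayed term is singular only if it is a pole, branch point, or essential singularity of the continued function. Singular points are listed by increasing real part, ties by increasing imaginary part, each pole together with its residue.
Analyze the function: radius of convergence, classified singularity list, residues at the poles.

Denominator factor (k**2 - 5*k + 2): discriminant 17, real irrational roots 5/2 + (1/2)*sqrt(17) and 5/2 - (1/2)*sqrt(17); poles of order 1, moduli 5/2 + (1/2)*sqrt(17) and 5/2 - (1/2)*sqrt(17).
The radius of convergence is the smallest modulus among the singular points: 5/2 - (1/2)*sqrt(17).
The factor k**2 - 5*k + 2 splits as (k - a)(k - a') with a = 5/2 - (1/2)*sqrt(17), a' = 5/2 + (1/2)*sqrt(17). At the order-1 pole a set g(k) = (k - a)*f(k) = [1] / (k - a').
Simple pole: residue = g(a) at a = 5/2 - (1/2)*sqrt(17), which is -(1/17)*sqrt(17).
The factor k**2 - 5*k + 2 splits as (k - a)(k - a') with a = 5/2 + (1/2)*sqrt(17), a' = 5/2 - (1/2)*sqrt(17). At the order-1 pole a set g(k) = (k - a)*f(k) = [1] / (k - a').
Simple pole: residue = g(a) at a = 5/2 + (1/2)*sqrt(17), which is (1/17)*sqrt(17).
List the singular points by increasing real part (a conjugate pair: the negative imaginary part first).

Radius of convergence at 0: 5/2 - (1/2)*sqrt(17).
At 5/2 - (1/2)*sqrt(17): a pole of order 1; residue -(1/17)*sqrt(17).
At 5/2 + (1/2)*sqrt(17): a pole of order 1; residue (1/17)*sqrt(17).


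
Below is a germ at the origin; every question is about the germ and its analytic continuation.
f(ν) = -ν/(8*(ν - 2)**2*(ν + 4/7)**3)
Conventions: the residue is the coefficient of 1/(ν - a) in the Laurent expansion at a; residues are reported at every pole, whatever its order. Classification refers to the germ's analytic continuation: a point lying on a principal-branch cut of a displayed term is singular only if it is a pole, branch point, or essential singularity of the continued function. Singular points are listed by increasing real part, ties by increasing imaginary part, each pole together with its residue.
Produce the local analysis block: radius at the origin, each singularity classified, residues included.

Radius of convergence at 0: 4/7.
At -4/7: a pole of order 3; residue -343/34992.
At 2: a pole of order 2; residue 343/34992.

Denominator factor (ν + 4/7)^3: pole of order 3 at -4/7, modulus 4/7.
Denominator factor (ν - 2)^2: pole of order 2 at 2, modulus 2.
The radius of convergence is the smallest modulus among the singular points: 4/7.
At the order-3 pole -4/7 set g(ν) = (ν - (-4/7))^3*f(ν) = -ν/(8*(ν - 2)**2).
Order-3 pole: residue = g''(a)/2; g''(-4/7) = -343/17496, so the residue is -343/34992.
At the order-2 pole 2 set g(ν) = (ν - (2))^2*f(ν) = -ν/(8*(ν + 4/7)**3).
Order-2 pole: residue = g'(a); g'(2) = 343/34992, so the residue is 343/34992.
List the singular points by increasing real part (a conjugate pair: the negative imaginary part first).
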